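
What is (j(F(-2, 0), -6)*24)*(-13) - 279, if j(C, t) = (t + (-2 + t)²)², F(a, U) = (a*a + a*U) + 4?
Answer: -1049847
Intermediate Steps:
F(a, U) = 4 + a² + U*a (F(a, U) = (a² + U*a) + 4 = 4 + a² + U*a)
(j(F(-2, 0), -6)*24)*(-13) - 279 = ((-6 + (-2 - 6)²)²*24)*(-13) - 279 = ((-6 + (-8)²)²*24)*(-13) - 279 = ((-6 + 64)²*24)*(-13) - 279 = (58²*24)*(-13) - 279 = (3364*24)*(-13) - 279 = 80736*(-13) - 279 = -1049568 - 279 = -1049847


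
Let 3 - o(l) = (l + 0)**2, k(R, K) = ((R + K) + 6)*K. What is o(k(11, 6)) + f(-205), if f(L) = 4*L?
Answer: -19861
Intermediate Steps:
k(R, K) = K*(6 + K + R) (k(R, K) = ((K + R) + 6)*K = (6 + K + R)*K = K*(6 + K + R))
o(l) = 3 - l**2 (o(l) = 3 - (l + 0)**2 = 3 - l**2)
o(k(11, 6)) + f(-205) = (3 - (6*(6 + 6 + 11))**2) + 4*(-205) = (3 - (6*23)**2) - 820 = (3 - 1*138**2) - 820 = (3 - 1*19044) - 820 = (3 - 19044) - 820 = -19041 - 820 = -19861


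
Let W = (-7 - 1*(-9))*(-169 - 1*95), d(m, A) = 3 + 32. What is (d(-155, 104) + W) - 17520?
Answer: -18013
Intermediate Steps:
d(m, A) = 35
W = -528 (W = (-7 + 9)*(-169 - 95) = 2*(-264) = -528)
(d(-155, 104) + W) - 17520 = (35 - 528) - 17520 = -493 - 17520 = -18013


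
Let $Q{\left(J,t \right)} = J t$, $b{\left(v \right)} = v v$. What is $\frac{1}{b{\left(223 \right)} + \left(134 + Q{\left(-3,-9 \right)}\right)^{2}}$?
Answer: $\frac{1}{75650} \approx 1.3219 \cdot 10^{-5}$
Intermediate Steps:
$b{\left(v \right)} = v^{2}$
$\frac{1}{b{\left(223 \right)} + \left(134 + Q{\left(-3,-9 \right)}\right)^{2}} = \frac{1}{223^{2} + \left(134 - -27\right)^{2}} = \frac{1}{49729 + \left(134 + 27\right)^{2}} = \frac{1}{49729 + 161^{2}} = \frac{1}{49729 + 25921} = \frac{1}{75650}$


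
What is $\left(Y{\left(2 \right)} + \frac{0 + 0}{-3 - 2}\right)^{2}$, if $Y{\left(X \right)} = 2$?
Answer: $4$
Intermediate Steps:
$\left(Y{\left(2 \right)} + \frac{0 + 0}{-3 - 2}\right)^{2} = \left(2 + \frac{0 + 0}{-3 - 2}\right)^{2} = \left(2 + \frac{0}{-5}\right)^{2} = \left(2 + 0 \left(- \frac{1}{5}\right)\right)^{2} = \left(2 + 0\right)^{2} = 2^{2} = 4$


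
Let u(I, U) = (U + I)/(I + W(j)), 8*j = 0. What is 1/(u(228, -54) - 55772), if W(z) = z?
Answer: -38/2119307 ≈ -1.7930e-5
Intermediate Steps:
j = 0 (j = (1/8)*0 = 0)
u(I, U) = (I + U)/I (u(I, U) = (U + I)/(I + 0) = (I + U)/I)
1/(u(228, -54) - 55772) = 1/((228 - 54)/228 - 55772) = 1/((1/228)*174 - 55772) = 1/(29/38 - 55772) = 1/(-2119307/38) = -38/2119307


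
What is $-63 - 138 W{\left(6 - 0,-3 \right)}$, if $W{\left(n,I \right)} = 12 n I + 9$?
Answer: $28503$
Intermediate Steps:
$W{\left(n,I \right)} = 9 + 12 I n$ ($W{\left(n,I \right)} = 12 I n + 9 = 9 + 12 I n$)
$-63 - 138 W{\left(6 - 0,-3 \right)} = -63 - 138 \left(9 + 12 \left(-3\right) \left(6 - 0\right)\right) = -63 - 138 \left(9 + 12 \left(-3\right) \left(6 + 0\right)\right) = -63 - 138 \left(9 + 12 \left(-3\right) 6\right) = -63 - 138 \left(9 - 216\right) = -63 - -28566 = -63 + 28566 = 28503$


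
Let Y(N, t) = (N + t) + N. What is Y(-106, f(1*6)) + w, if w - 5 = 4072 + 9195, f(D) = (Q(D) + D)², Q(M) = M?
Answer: 13204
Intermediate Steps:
f(D) = 4*D² (f(D) = (D + D)² = (2*D)² = 4*D²)
Y(N, t) = t + 2*N
w = 13272 (w = 5 + (4072 + 9195) = 5 + 13267 = 13272)
Y(-106, f(1*6)) + w = (4*(1*6)² + 2*(-106)) + 13272 = (4*6² - 212) + 13272 = (4*36 - 212) + 13272 = (144 - 212) + 13272 = -68 + 13272 = 13204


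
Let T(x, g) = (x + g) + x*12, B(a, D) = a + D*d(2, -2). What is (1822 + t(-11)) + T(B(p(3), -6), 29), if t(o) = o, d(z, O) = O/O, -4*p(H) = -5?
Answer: 7113/4 ≈ 1778.3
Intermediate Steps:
p(H) = 5/4 (p(H) = -¼*(-5) = 5/4)
d(z, O) = 1
B(a, D) = D + a (B(a, D) = a + D*1 = a + D = D + a)
T(x, g) = g + 13*x (T(x, g) = (g + x) + 12*x = g + 13*x)
(1822 + t(-11)) + T(B(p(3), -6), 29) = (1822 - 11) + (29 + 13*(-6 + 5/4)) = 1811 + (29 + 13*(-19/4)) = 1811 + (29 - 247/4) = 1811 - 131/4 = 7113/4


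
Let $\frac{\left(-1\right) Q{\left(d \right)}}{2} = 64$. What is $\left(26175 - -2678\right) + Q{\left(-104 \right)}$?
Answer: $28725$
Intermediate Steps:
$Q{\left(d \right)} = -128$ ($Q{\left(d \right)} = \left(-2\right) 64 = -128$)
$\left(26175 - -2678\right) + Q{\left(-104 \right)} = \left(26175 - -2678\right) - 128 = \left(26175 + \left(-4014 + 6692\right)\right) - 128 = \left(26175 + 2678\right) - 128 = 28853 - 128 = 28725$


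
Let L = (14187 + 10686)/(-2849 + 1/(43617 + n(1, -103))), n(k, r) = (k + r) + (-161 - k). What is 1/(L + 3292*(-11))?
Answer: -123512696/4473720066721 ≈ -2.7609e-5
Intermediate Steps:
n(k, r) = -161 + r
L = -1078319169/123512696 (L = (14187 + 10686)/(-2849 + 1/(43617 + (-161 - 103))) = 24873/(-2849 + 1/(43617 - 264)) = 24873/(-2849 + 1/43353) = 24873/(-123512696/43353) = 24873*(-43353/123512696) = -1078319169/123512696 ≈ -8.7304)
1/(L + 3292*(-11)) = 1/(-1078319169/123512696 + 3292*(-11)) = 1/(-1078319169/123512696 - 36212) = 1/(-4473720066721/123512696) = -123512696/4473720066721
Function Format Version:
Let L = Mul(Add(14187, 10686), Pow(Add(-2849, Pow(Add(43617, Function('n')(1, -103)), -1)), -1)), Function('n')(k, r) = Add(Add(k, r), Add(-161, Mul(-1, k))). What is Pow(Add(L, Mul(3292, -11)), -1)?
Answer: Rational(-123512696, 4473720066721) ≈ -2.7609e-5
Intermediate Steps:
Function('n')(k, r) = Add(-161, r)
L = Rational(-1078319169, 123512696) (L = Mul(Add(14187, 10686), Pow(Add(-2849, Pow(Add(43617, Add(-161, -103)), -1)), -1)) = Mul(24873, Pow(Add(-2849, Pow(Add(43617, -264), -1)), -1)) = Mul(24873, Pow(Add(-2849, Pow(43353, -1)), -1)) = Mul(24873, Pow(Add(-2849, Rational(1, 43353)), -1)) = Mul(24873, Pow(Rational(-123512696, 43353), -1)) = Mul(24873, Rational(-43353, 123512696)) = Rational(-1078319169, 123512696) ≈ -8.7304)
Pow(Add(L, Mul(3292, -11)), -1) = Pow(Add(Rational(-1078319169, 123512696), Mul(3292, -11)), -1) = Pow(Add(Rational(-1078319169, 123512696), -36212), -1) = Pow(Rational(-4473720066721, 123512696), -1) = Rational(-123512696, 4473720066721)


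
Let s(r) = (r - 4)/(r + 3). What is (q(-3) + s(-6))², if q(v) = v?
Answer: ⅑ ≈ 0.11111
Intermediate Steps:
s(r) = (-4 + r)/(3 + r)
(q(-3) + s(-6))² = (-3 + (-4 - 6)/(3 - 6))² = (-3 - 10/(-3))² = (-3 - ⅓*(-10))² = (-3 + 10/3)² = (⅓)² = ⅑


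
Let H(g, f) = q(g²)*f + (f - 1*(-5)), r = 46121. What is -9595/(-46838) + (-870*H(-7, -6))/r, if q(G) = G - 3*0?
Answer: 12463503695/2160215398 ≈ 5.7696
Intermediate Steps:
q(G) = G (q(G) = G + 0 = G)
H(g, f) = 5 + f + f*g² (H(g, f) = g²*f + (f - 1*(-5)) = f*g² + (f + 5) = f*g² + (5 + f) = 5 + f + f*g²)
-9595/(-46838) + (-870*H(-7, -6))/r = -9595/(-46838) - 870*(5 - 6 - 6*(-7)²)/46121 = -9595*(-1/46838) - 870*(5 - 6 - 6*49)*(1/46121) = 9595/46838 - 870*(5 - 6 - 294)*(1/46121) = 9595/46838 - 870*(-295)*(1/46121) = 9595/46838 + 256650*(1/46121) = 9595/46838 + 256650/46121 = 12463503695/2160215398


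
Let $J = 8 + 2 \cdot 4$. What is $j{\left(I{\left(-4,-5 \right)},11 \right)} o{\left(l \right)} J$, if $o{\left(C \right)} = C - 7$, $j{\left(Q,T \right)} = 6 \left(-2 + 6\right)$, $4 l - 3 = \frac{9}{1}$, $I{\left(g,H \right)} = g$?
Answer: $-1536$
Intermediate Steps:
$l = 3$ ($l = \frac{3}{4} + \frac{9 \cdot 1^{-1}}{4} = \frac{3}{4} + \frac{9 \cdot 1}{4} = \frac{3}{4} + \frac{1}{4} \cdot 9 = \frac{3}{4} + \frac{9}{4} = 3$)
$j{\left(Q,T \right)} = 24$ ($j{\left(Q,T \right)} = 6 \cdot 4 = 24$)
$J = 16$ ($J = 8 + 8 = 16$)
$o{\left(C \right)} = -7 + C$ ($o{\left(C \right)} = C - 7 = -7 + C$)
$j{\left(I{\left(-4,-5 \right)},11 \right)} o{\left(l \right)} J = 24 \left(-7 + 3\right) 16 = 24 \left(-4\right) 16 = \left(-96\right) 16 = -1536$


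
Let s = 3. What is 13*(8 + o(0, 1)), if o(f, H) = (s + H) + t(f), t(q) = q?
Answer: 156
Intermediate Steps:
o(f, H) = 3 + H + f (o(f, H) = (3 + H) + f = 3 + H + f)
13*(8 + o(0, 1)) = 13*(8 + (3 + 1 + 0)) = 13*(8 + 4) = 13*12 = 156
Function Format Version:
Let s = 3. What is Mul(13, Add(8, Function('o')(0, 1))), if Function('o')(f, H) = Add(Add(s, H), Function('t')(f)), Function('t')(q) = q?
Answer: 156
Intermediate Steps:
Function('o')(f, H) = Add(3, H, f) (Function('o')(f, H) = Add(Add(3, H), f) = Add(3, H, f))
Mul(13, Add(8, Function('o')(0, 1))) = Mul(13, Add(8, Add(3, 1, 0))) = Mul(13, Add(8, 4)) = Mul(13, 12) = 156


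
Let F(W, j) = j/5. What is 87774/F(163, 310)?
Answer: 43887/31 ≈ 1415.7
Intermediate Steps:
F(W, j) = j/5 (F(W, j) = j*(⅕) = j/5)
87774/F(163, 310) = 87774/(((⅕)*310)) = 87774/62 = 87774*(1/62) = 43887/31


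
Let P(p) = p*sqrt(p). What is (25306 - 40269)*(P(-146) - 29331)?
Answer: 438879753 + 2184598*I*sqrt(146) ≈ 4.3888e+8 + 2.6397e+7*I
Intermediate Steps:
P(p) = p**(3/2)
(25306 - 40269)*(P(-146) - 29331) = (25306 - 40269)*((-146)**(3/2) - 29331) = -14963*(-146*I*sqrt(146) - 29331) = -14963*(-29331 - 146*I*sqrt(146)) = 438879753 + 2184598*I*sqrt(146)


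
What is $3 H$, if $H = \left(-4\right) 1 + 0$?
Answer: $-12$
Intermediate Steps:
$H = -4$ ($H = -4 + 0 = -4$)
$3 H = 3 \left(-4\right) = -12$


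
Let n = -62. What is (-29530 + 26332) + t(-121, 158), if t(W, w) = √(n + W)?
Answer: -3198 + I*√183 ≈ -3198.0 + 13.528*I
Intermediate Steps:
t(W, w) = √(-62 + W)
(-29530 + 26332) + t(-121, 158) = (-29530 + 26332) + √(-62 - 121) = -3198 + √(-183) = -3198 + I*√183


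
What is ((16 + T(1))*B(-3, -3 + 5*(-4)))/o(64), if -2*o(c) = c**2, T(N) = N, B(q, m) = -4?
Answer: 17/512 ≈ 0.033203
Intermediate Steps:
o(c) = -c**2/2
((16 + T(1))*B(-3, -3 + 5*(-4)))/o(64) = ((16 + 1)*(-4))/((-1/2*64**2)) = (17*(-4))/((-1/2*4096)) = -68/(-2048) = -68*(-1/2048) = 17/512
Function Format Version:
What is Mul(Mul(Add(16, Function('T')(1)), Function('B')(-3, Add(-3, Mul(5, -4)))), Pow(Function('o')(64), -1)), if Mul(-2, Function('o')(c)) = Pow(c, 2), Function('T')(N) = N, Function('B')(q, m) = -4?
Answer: Rational(17, 512) ≈ 0.033203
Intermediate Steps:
Function('o')(c) = Mul(Rational(-1, 2), Pow(c, 2))
Mul(Mul(Add(16, Function('T')(1)), Function('B')(-3, Add(-3, Mul(5, -4)))), Pow(Function('o')(64), -1)) = Mul(Mul(Add(16, 1), -4), Pow(Mul(Rational(-1, 2), Pow(64, 2)), -1)) = Mul(Mul(17, -4), Pow(Mul(Rational(-1, 2), 4096), -1)) = Mul(-68, Pow(-2048, -1)) = Mul(-68, Rational(-1, 2048)) = Rational(17, 512)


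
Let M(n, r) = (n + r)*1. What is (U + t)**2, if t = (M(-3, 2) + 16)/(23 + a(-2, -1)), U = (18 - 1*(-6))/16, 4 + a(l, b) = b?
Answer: 49/9 ≈ 5.4444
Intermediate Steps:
a(l, b) = -4 + b
M(n, r) = n + r
U = 3/2 (U = (18 + 6)*(1/16) = 24*(1/16) = 3/2 ≈ 1.5000)
t = 5/6 (t = ((-3 + 2) + 16)/(23 + (-4 - 1)) = (-1 + 16)/(23 - 5) = 15/18 = 15*(1/18) = 5/6 ≈ 0.83333)
(U + t)**2 = (3/2 + 5/6)**2 = (7/3)**2 = 49/9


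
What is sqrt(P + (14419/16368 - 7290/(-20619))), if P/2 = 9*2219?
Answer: sqrt(3510465088033794165)/9374772 ≈ 199.86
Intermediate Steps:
P = 39942 (P = 2*(9*2219) = 2*19971 = 39942)
sqrt(P + (14419/16368 - 7290/(-20619))) = sqrt(39942 + (14419/16368 - 7290/(-20619))) = sqrt(39942 + (14419*(1/16368) - 7290*(-1/20619))) = sqrt(39942 + (14419/16368 + 810/2291)) = sqrt(39942 + 46292009/37499088) = sqrt(1497834864905/37499088) = sqrt(3510465088033794165)/9374772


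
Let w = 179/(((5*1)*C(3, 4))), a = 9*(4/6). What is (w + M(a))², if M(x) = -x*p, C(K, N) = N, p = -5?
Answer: 606841/400 ≈ 1517.1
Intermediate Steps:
a = 6 (a = 9*(4*(⅙)) = 9*(⅔) = 6)
w = 179/20 (w = 179/(((5*1)*4)) = 179/((5*4)) = 179/20 ≈ 8.9500)
M(x) = 5*x (M(x) = -x*(-5) = -(-5)*x = 5*x)
(w + M(a))² = (179/20 + 5*6)² = (179/20 + 30)² = (779/20)² = 606841/400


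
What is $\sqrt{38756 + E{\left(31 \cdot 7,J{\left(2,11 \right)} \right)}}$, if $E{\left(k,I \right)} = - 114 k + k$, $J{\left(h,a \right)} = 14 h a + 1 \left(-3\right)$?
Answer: $\sqrt{14235} \approx 119.31$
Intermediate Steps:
$J{\left(h,a \right)} = -3 + 14 a h$ ($J{\left(h,a \right)} = 14 a h - 3 = -3 + 14 a h$)
$E{\left(k,I \right)} = - 113 k$
$\sqrt{38756 + E{\left(31 \cdot 7,J{\left(2,11 \right)} \right)}} = \sqrt{38756 - 113 \cdot 31 \cdot 7} = \sqrt{38756 - 24521} = \sqrt{14235}$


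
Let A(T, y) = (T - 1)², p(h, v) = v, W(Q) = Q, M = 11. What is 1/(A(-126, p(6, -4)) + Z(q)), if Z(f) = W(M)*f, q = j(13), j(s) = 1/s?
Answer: 13/209688 ≈ 6.1997e-5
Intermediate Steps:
q = 1/13 ≈ 0.076923
A(T, y) = (-1 + T)²
Z(f) = 11*f
1/(A(-126, p(6, -4)) + Z(q)) = 1/((-1 - 126)² + 11*(1/13)) = 1/((-127)² + 11/13) = 1/(16129 + 11/13) = 1/(209688/13) = 13/209688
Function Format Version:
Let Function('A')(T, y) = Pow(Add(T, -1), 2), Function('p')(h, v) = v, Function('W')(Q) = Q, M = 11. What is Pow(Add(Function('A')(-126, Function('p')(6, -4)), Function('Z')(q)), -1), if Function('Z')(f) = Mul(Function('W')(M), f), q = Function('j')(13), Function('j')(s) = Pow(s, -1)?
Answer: Rational(13, 209688) ≈ 6.1997e-5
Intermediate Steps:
q = Rational(1, 13) (q = Pow(13, -1) = Rational(1, 13) ≈ 0.076923)
Function('A')(T, y) = Pow(Add(-1, T), 2)
Function('Z')(f) = Mul(11, f)
Pow(Add(Function('A')(-126, Function('p')(6, -4)), Function('Z')(q)), -1) = Pow(Add(Pow(Add(-1, -126), 2), Mul(11, Rational(1, 13))), -1) = Pow(Add(Pow(-127, 2), Rational(11, 13)), -1) = Pow(Add(16129, Rational(11, 13)), -1) = Pow(Rational(209688, 13), -1) = Rational(13, 209688)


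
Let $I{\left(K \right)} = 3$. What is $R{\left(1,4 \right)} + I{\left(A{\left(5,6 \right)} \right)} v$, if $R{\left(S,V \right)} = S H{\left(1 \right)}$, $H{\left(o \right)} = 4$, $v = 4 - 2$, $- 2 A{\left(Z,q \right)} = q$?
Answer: $10$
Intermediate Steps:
$A{\left(Z,q \right)} = - \frac{q}{2}$
$v = 2$
$R{\left(S,V \right)} = 4 S$ ($R{\left(S,V \right)} = S 4 = 4 S$)
$R{\left(1,4 \right)} + I{\left(A{\left(5,6 \right)} \right)} v = 4 \cdot 1 + 3 \cdot 2 = 4 + 6 = 10$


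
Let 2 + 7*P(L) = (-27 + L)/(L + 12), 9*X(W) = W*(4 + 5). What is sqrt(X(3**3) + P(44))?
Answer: sqrt(20978)/28 ≈ 5.1728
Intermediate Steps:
X(W) = W (X(W) = (W*(4 + 5))/9 = (W*9)/9 = (9*W)/9 = W)
P(L) = -2/7 + (-27 + L)/(7*(12 + L)) (P(L) = -2/7 + ((-27 + L)/(L + 12))/7 = -2/7 + ((-27 + L)/(12 + L))/7 = -2/7 + (-27 + L)/(7*(12 + L)))
sqrt(X(3**3) + P(44)) = sqrt(3**3 + (-51 - 1*44)/(7*(12 + 44))) = sqrt(27 + (1/7)*(-51 - 44)/56) = sqrt(27 + (1/7)*(1/56)*(-95)) = sqrt(27 - 95/392) = sqrt(10489/392) = sqrt(20978)/28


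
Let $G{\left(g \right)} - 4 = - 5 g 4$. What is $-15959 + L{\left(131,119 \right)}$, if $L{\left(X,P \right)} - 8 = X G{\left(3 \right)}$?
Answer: $-23287$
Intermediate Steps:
$G{\left(g \right)} = 4 - 20 g$ ($G{\left(g \right)} = 4 + - 5 g 4 = 4 - 20 g$)
$L{\left(X,P \right)} = 8 - 56 X$ ($L{\left(X,P \right)} = 8 + X \left(4 - 60\right) = 8 + X \left(-56\right) = 8 - 56 X$)
$-15959 + L{\left(131,119 \right)} = -15959 + \left(8 - 7336\right) = -15959 - 7328 = -23287$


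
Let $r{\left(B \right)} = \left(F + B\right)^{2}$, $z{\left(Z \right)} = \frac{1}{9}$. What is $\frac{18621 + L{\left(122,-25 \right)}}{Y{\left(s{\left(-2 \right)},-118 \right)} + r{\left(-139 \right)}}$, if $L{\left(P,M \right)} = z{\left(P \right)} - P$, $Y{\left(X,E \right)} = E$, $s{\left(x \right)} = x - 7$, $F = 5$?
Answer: $\frac{83246}{80271} \approx 1.0371$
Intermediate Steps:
$z{\left(Z \right)} = \frac{1}{9}$
$r{\left(B \right)} = \left(5 + B\right)^{2}$
$s{\left(x \right)} = -7 + x$
$L{\left(P,M \right)} = \frac{1}{9} - P$
$\frac{18621 + L{\left(122,-25 \right)}}{Y{\left(s{\left(-2 \right)},-118 \right)} + r{\left(-139 \right)}} = \frac{18621 + \left(\frac{1}{9} - 122\right)}{-118 + \left(5 - 139\right)^{2}} = \frac{18621 + \left(\frac{1}{9} - 122\right)}{-118 + \left(-134\right)^{2}} = \frac{18621 - \frac{1097}{9}}{-118 + 17956} = \frac{166492}{9 \cdot 17838} = \frac{166492}{9} \cdot \frac{1}{17838} = \frac{83246}{80271}$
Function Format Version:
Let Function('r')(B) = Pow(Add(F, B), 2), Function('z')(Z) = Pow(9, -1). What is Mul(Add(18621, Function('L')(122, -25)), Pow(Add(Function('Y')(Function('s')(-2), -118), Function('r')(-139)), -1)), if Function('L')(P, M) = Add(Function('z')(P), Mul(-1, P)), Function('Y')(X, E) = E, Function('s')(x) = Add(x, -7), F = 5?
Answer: Rational(83246, 80271) ≈ 1.0371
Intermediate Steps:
Function('z')(Z) = Rational(1, 9)
Function('r')(B) = Pow(Add(5, B), 2)
Function('s')(x) = Add(-7, x)
Function('L')(P, M) = Add(Rational(1, 9), Mul(-1, P))
Mul(Add(18621, Function('L')(122, -25)), Pow(Add(Function('Y')(Function('s')(-2), -118), Function('r')(-139)), -1)) = Mul(Add(18621, Add(Rational(1, 9), Mul(-1, 122))), Pow(Add(-118, Pow(Add(5, -139), 2)), -1)) = Mul(Add(18621, Add(Rational(1, 9), -122)), Pow(Add(-118, Pow(-134, 2)), -1)) = Mul(Add(18621, Rational(-1097, 9)), Pow(Add(-118, 17956), -1)) = Mul(Rational(166492, 9), Pow(17838, -1)) = Mul(Rational(166492, 9), Rational(1, 17838)) = Rational(83246, 80271)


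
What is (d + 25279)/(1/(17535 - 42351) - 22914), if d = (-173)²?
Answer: -1370041728/568633825 ≈ -2.4094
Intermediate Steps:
d = 29929
(d + 25279)/(1/(17535 - 42351) - 22914) = (29929 + 25279)/(1/(17535 - 42351) - 22914) = 55208/(1/(-24816) - 22914) = 55208/(-1/24816 - 22914) = 55208/(-568633825/24816) = 55208*(-24816/568633825) = -1370041728/568633825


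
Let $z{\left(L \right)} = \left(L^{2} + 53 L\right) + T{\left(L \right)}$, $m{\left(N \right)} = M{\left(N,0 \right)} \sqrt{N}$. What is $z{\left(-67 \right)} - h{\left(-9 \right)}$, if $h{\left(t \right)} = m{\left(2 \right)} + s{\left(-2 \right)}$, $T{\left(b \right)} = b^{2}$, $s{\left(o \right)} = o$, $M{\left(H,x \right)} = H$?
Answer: $5429 - 2 \sqrt{2} \approx 5426.2$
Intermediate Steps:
$m{\left(N \right)} = N^{\frac{3}{2}}$ ($m{\left(N \right)} = N \sqrt{N} = N^{\frac{3}{2}}$)
$z{\left(L \right)} = 2 L^{2} + 53 L$ ($z{\left(L \right)} = \left(L^{2} + 53 L\right) + L^{2} = 2 L^{2} + 53 L$)
$h{\left(t \right)} = -2 + 2 \sqrt{2}$ ($h{\left(t \right)} = 2^{\frac{3}{2}} - 2 = 2 \sqrt{2} - 2 = -2 + 2 \sqrt{2}$)
$z{\left(-67 \right)} - h{\left(-9 \right)} = - 67 \left(53 + 2 \left(-67\right)\right) - \left(-2 + 2 \sqrt{2}\right) = - 67 \left(53 - 134\right) + \left(2 - 2 \sqrt{2}\right) = \left(-67\right) \left(-81\right) + \left(2 - 2 \sqrt{2}\right) = 5427 + \left(2 - 2 \sqrt{2}\right) = 5429 - 2 \sqrt{2}$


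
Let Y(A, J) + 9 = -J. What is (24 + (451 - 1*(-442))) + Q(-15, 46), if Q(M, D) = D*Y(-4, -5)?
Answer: 733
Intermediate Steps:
Y(A, J) = -9 - J
Q(M, D) = -4*D (Q(M, D) = D*(-9 - 1*(-5)) = D*(-9 + 5) = D*(-4) = -4*D)
(24 + (451 - 1*(-442))) + Q(-15, 46) = (24 + (451 - 1*(-442))) - 4*46 = (24 + (451 + 442)) - 184 = (24 + 893) - 184 = 917 - 184 = 733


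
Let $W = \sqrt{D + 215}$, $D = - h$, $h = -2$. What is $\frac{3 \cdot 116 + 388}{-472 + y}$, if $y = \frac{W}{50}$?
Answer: $- \frac{868480000}{556959783} - \frac{36800 \sqrt{217}}{556959783} \approx -1.5603$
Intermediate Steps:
$D = 2$ ($D = \left(-1\right) \left(-2\right) = 2$)
$W = \sqrt{217}$ ($W = \sqrt{2 + 215} = \sqrt{217} \approx 14.731$)
$y = \frac{\sqrt{217}}{50} \approx 0.29462$
$\frac{3 \cdot 116 + 388}{-472 + y} = \frac{3 \cdot 116 + 388}{-472 + \frac{\sqrt{217}}{50}} = \frac{348 + 388}{-472 + \frac{\sqrt{217}}{50}} = \frac{736}{-472 + \frac{\sqrt{217}}{50}}$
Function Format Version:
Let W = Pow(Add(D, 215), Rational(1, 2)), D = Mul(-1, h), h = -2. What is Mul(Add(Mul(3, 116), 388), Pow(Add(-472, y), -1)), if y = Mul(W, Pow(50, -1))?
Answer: Add(Rational(-868480000, 556959783), Mul(Rational(-36800, 556959783), Pow(217, Rational(1, 2)))) ≈ -1.5603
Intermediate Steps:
D = 2 (D = Mul(-1, -2) = 2)
W = Pow(217, Rational(1, 2)) (W = Pow(Add(2, 215), Rational(1, 2)) = Pow(217, Rational(1, 2)) ≈ 14.731)
y = Mul(Rational(1, 50), Pow(217, Rational(1, 2))) (y = Mul(Pow(217, Rational(1, 2)), Pow(50, -1)) = Mul(Pow(217, Rational(1, 2)), Rational(1, 50)) = Mul(Rational(1, 50), Pow(217, Rational(1, 2))) ≈ 0.29462)
Mul(Add(Mul(3, 116), 388), Pow(Add(-472, y), -1)) = Mul(Add(Mul(3, 116), 388), Pow(Add(-472, Mul(Rational(1, 50), Pow(217, Rational(1, 2)))), -1)) = Mul(Add(348, 388), Pow(Add(-472, Mul(Rational(1, 50), Pow(217, Rational(1, 2)))), -1)) = Mul(736, Pow(Add(-472, Mul(Rational(1, 50), Pow(217, Rational(1, 2)))), -1))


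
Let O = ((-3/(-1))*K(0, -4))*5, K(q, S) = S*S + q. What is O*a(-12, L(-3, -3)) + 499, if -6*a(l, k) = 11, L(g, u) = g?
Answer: 59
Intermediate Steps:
a(l, k) = -11/6 (a(l, k) = -⅙*11 = -11/6)
K(q, S) = q + S² (K(q, S) = S² + q = q + S²)
O = 240 (O = ((-3/(-1))*(0 + (-4)²))*5 = ((-1*(-3))*(0 + 16))*5 = (3*16)*5 = 48*5 = 240)
O*a(-12, L(-3, -3)) + 499 = 240*(-11/6) + 499 = -440 + 499 = 59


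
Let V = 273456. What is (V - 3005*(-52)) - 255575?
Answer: 174141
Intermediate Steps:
(V - 3005*(-52)) - 255575 = (273456 - 3005*(-52)) - 255575 = (273456 + 156260) - 255575 = 429716 - 255575 = 174141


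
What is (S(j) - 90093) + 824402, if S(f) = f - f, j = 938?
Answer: 734309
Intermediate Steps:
S(f) = 0
(S(j) - 90093) + 824402 = (0 - 90093) + 824402 = -90093 + 824402 = 734309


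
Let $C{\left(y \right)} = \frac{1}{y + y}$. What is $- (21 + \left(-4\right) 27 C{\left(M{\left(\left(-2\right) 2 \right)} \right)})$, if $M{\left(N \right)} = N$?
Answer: $- \frac{69}{2} \approx -34.5$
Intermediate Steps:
$C{\left(y \right)} = \frac{1}{2 y}$
$- (21 + \left(-4\right) 27 C{\left(M{\left(\left(-2\right) 2 \right)} \right)}) = - (21 + \left(-4\right) 27 \frac{1}{2 \left(\left(-2\right) 2\right)}) = - (21 - 108 \frac{1}{2 \left(-4\right)}) = - (21 - 108 \cdot \frac{1}{2} \left(- \frac{1}{4}\right)) = - (21 - - \frac{27}{2}) = - (21 + \frac{27}{2}) = \left(-1\right) \frac{69}{2} = - \frac{69}{2}$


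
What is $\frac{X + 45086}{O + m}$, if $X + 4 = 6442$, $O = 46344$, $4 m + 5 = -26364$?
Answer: $\frac{206096}{159007} \approx 1.2961$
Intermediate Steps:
$m = - \frac{26369}{4}$ ($m = - \frac{5}{4} + \frac{1}{4} \left(-26364\right) = - \frac{5}{4} - 6591 = - \frac{26369}{4} \approx -6592.3$)
$X = 6438$ ($X = -4 + 6442 = 6438$)
$\frac{X + 45086}{O + m} = \frac{6438 + 45086}{46344 - \frac{26369}{4}} = \frac{51524}{\frac{159007}{4}} = 51524 \cdot \frac{4}{159007} = \frac{206096}{159007}$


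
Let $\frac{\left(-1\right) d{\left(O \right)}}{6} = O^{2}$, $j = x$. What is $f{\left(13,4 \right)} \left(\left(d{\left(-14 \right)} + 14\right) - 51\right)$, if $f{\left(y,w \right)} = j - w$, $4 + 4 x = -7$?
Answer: $\frac{32751}{4} \approx 8187.8$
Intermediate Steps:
$x = - \frac{11}{4}$ ($x = -1 + \frac{1}{4} \left(-7\right) = -1 - \frac{7}{4} = - \frac{11}{4} \approx -2.75$)
$j = - \frac{11}{4} \approx -2.75$
$f{\left(y,w \right)} = - \frac{11}{4} - w$
$d{\left(O \right)} = - 6 O^{2}$
$f{\left(13,4 \right)} \left(\left(d{\left(-14 \right)} + 14\right) - 51\right) = \left(- \frac{11}{4} - 4\right) \left(\left(- 6 \left(-14\right)^{2} + 14\right) - 51\right) = \left(- \frac{11}{4} - 4\right) \left(\left(\left(-6\right) 196 + 14\right) - 51\right) = - \frac{27 \left(\left(-1176 + 14\right) - 51\right)}{4} = - \frac{27 \left(-1162 - 51\right)}{4} = \left(- \frac{27}{4}\right) \left(-1213\right) = \frac{32751}{4}$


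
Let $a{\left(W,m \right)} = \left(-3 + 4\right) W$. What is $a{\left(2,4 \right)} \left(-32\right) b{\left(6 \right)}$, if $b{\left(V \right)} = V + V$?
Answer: $-768$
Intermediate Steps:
$b{\left(V \right)} = 2 V$
$a{\left(W,m \right)} = W$ ($a{\left(W,m \right)} = 1 W = W$)
$a{\left(2,4 \right)} \left(-32\right) b{\left(6 \right)} = 2 \left(-32\right) 2 \cdot 6 = \left(-64\right) 12 = -768$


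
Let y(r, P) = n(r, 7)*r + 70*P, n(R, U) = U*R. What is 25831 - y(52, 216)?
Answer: -8217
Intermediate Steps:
n(R, U) = R*U
y(r, P) = 7*r**2 + 70*P (y(r, P) = (r*7)*r + 70*P = (7*r)*r + 70*P = 7*r**2 + 70*P)
25831 - y(52, 216) = 25831 - (7*52**2 + 70*216) = 25831 - (7*2704 + 15120) = 25831 - (18928 + 15120) = 25831 - 1*34048 = 25831 - 34048 = -8217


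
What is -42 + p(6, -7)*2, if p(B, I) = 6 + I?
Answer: -44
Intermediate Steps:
-42 + p(6, -7)*2 = -42 + (6 - 7)*2 = -42 - 1*2 = -42 - 2 = -44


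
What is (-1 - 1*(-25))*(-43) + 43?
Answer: -989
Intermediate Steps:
(-1 - 1*(-25))*(-43) + 43 = (-1 + 25)*(-43) + 43 = 24*(-43) + 43 = -1032 + 43 = -989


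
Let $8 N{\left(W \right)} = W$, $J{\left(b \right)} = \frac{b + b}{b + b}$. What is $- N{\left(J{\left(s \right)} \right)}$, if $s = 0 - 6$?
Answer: $- \frac{1}{8} \approx -0.125$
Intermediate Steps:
$s = -6$ ($s = 0 - 6 = -6$)
$J{\left(b \right)} = 1$ ($J{\left(b \right)} = \frac{2 b}{2 b} = 2 b \frac{1}{2 b} = 1$)
$N{\left(W \right)} = \frac{W}{8}$
$- N{\left(J{\left(s \right)} \right)} = - \frac{1}{8}$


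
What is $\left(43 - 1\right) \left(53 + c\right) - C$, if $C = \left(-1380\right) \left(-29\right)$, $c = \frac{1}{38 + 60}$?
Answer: $- \frac{264555}{7} \approx -37794.0$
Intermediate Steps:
$c = \frac{1}{98} \approx 0.010204$
$C = 40020$
$\left(43 - 1\right) \left(53 + c\right) - C = \left(43 - 1\right) \left(53 + \frac{1}{98}\right) - 40020 = \left(43 - 1\right) \frac{5195}{98} - 40020 = 42 \cdot \frac{5195}{98} - 40020 = \frac{15585}{7} - 40020 = - \frac{264555}{7}$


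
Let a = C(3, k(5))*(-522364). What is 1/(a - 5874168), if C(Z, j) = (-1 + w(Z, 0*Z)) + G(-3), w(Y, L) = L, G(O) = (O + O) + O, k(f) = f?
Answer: -1/650528 ≈ -1.5372e-6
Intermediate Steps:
G(O) = 3*O (G(O) = 2*O + O = 3*O)
C(Z, j) = -10 (C(Z, j) = (-1 + 0*Z) + 3*(-3) = (-1 + 0) - 9 = -1 - 9 = -10)
a = 5223640 (a = -10*(-522364) = 5223640)
1/(a - 5874168) = 1/(5223640 - 5874168) = 1/(-650528) = -1/650528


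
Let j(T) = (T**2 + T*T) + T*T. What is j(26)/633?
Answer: 676/211 ≈ 3.2038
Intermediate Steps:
j(T) = 3*T**2 (j(T) = (T**2 + T**2) + T**2 = 2*T**2 + T**2 = 3*T**2)
j(26)/633 = (3*26**2)/633 = (3*676)*(1/633) = 2028*(1/633) = 676/211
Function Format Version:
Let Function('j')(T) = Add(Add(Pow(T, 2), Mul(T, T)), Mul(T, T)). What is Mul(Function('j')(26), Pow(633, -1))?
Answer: Rational(676, 211) ≈ 3.2038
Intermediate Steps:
Function('j')(T) = Mul(3, Pow(T, 2)) (Function('j')(T) = Add(Add(Pow(T, 2), Pow(T, 2)), Pow(T, 2)) = Add(Mul(2, Pow(T, 2)), Pow(T, 2)) = Mul(3, Pow(T, 2)))
Mul(Function('j')(26), Pow(633, -1)) = Mul(Mul(3, Pow(26, 2)), Pow(633, -1)) = Mul(Mul(3, 676), Rational(1, 633)) = Mul(2028, Rational(1, 633)) = Rational(676, 211)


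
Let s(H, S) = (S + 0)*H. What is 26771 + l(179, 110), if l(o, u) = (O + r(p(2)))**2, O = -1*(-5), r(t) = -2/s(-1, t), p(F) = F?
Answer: 26807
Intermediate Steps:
s(H, S) = H*S (s(H, S) = S*H = H*S)
r(t) = 2/t (r(t) = -2*(-1/t) = -(-2)/t = 2/t)
O = 5
l(o, u) = 36 (l(o, u) = (5 + 2/2)**2 = (5 + 2*(1/2))**2 = (5 + 1)**2 = 6**2 = 36)
26771 + l(179, 110) = 26771 + 36 = 26807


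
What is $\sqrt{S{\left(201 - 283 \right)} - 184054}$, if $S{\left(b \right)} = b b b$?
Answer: $i \sqrt{735422} \approx 857.57 i$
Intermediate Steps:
$S{\left(b \right)} = b^{3}$ ($S{\left(b \right)} = b^{2} b = b^{3}$)
$\sqrt{S{\left(201 - 283 \right)} - 184054} = \sqrt{\left(201 - 283\right)^{3} - 184054} = \sqrt{\left(-82\right)^{3} - 184054} = \sqrt{-551368 - 184054} = \sqrt{-735422} = i \sqrt{735422}$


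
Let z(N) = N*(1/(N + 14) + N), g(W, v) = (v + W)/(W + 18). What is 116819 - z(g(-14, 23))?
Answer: 121486351/1040 ≈ 1.1681e+5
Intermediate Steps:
g(W, v) = (W + v)/(18 + W)
z(N) = N*(N + 1/(14 + N)) (z(N) = N*(1/(14 + N) + N) = N*(N + 1/(14 + N)))
116819 - z(g(-14, 23)) = 116819 - (-14 + 23)/(18 - 14)*(1 + ((-14 + 23)/(18 - 14))**2 + 14*((-14 + 23)/(18 - 14)))/(14 + (-14 + 23)/(18 - 14)) = 116819 - 9/4*(1 + (9/4)**2 + 14*(9/4))/(14 + 9/4) = 116819 - (1/4)*9*(1 + ((1/4)*9)**2 + 14*((1/4)*9))/(14 + (1/4)*9) = 116819 - 9*(1 + (9/4)**2 + 14*(9/4))/(4*(14 + 9/4)) = 116819 - 9*(1 + 81/16 + 63/2)/(4*65/4) = 116819 - 9*4*601/(4*65*16) = 116819 - 1*5409/1040 = 116819 - 5409/1040 = 121486351/1040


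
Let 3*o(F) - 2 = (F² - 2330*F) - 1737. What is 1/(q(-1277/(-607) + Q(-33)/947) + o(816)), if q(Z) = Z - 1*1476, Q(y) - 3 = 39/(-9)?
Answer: -574829/237898862698 ≈ -2.4163e-6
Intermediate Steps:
Q(y) = -4/3 (Q(y) = 3 + 39/(-9) = 3 + 39*(-⅑) = 3 - 13/3 = -4/3)
q(Z) = -1476 + Z (q(Z) = Z - 1476 = -1476 + Z)
o(F) = -1735/3 - 2330*F/3 + F²/3 (o(F) = ⅔ + ((F² - 2330*F) - 1737)/3 = ⅔ + (-1737 + F² - 2330*F)/3 = ⅔ + (-579 - 2330*F/3 + F²/3) = -1735/3 - 2330*F/3 + F²/3)
1/(q(-1277/(-607) + Q(-33)/947) + o(816)) = 1/((-1476 + (-1277/(-607) - 4/3/947)) + (-1735/3 - 2330/3*816 + (⅓)*816²)) = 1/((-1476 + (-1277*(-1/607) - 4/3*1/947)) + (-1735/3 - 633760 + (⅓)*665856)) = 1/((-1476 + (1277/607 - 4/2841)) + (-1735/3 - 633760 + 221952)) = 1/((-1476 + 3625529/1724487) - 1237159/3) = 1/(-2541717283/1724487 - 1237159/3) = 1/(-237898862698/574829) = -574829/237898862698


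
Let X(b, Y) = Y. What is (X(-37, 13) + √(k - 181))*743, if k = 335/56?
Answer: 9659 + 73557*I*√14/28 ≈ 9659.0 + 9829.5*I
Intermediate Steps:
k = 335/56 (k = 335*(1/56) = 335/56 ≈ 5.9821)
(X(-37, 13) + √(k - 181))*743 = (13 + √(335/56 - 181))*743 = (13 + √(-9801/56))*743 = (13 + 99*I*√14/28)*743 = 9659 + 73557*I*√14/28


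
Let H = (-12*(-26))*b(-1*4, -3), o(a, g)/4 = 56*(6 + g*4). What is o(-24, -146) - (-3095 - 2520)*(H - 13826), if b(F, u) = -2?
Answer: -81266222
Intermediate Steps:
o(a, g) = 1344 + 896*g (o(a, g) = 4*(56*(6 + g*4)) = 4*(56*(6 + 4*g)) = 4*(336 + 224*g) = 1344 + 896*g)
H = -624 (H = -12*(-26)*(-2) = 312*(-2) = -624)
o(-24, -146) - (-3095 - 2520)*(H - 13826) = (1344 + 896*(-146)) - (-3095 - 2520)*(-624 - 13826) = (1344 - 130816) - (-5615)*(-14450) = -129472 - 1*81136750 = -129472 - 81136750 = -81266222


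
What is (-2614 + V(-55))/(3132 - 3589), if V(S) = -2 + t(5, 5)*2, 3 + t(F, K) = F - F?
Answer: 2622/457 ≈ 5.7374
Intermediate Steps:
t(F, K) = -3 (t(F, K) = -3 + (F - F) = -3 + 0 = -3)
V(S) = -8 (V(S) = -2 - 3*2 = -2 - 6 = -8)
(-2614 + V(-55))/(3132 - 3589) = (-2614 - 8)/(3132 - 3589) = -2622/(-457) = -2622*(-1/457) = 2622/457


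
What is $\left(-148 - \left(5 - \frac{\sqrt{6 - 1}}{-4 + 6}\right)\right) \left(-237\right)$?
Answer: $36261 - \frac{237 \sqrt{5}}{2} \approx 35996.0$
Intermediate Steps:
$\left(-148 - \left(5 - \frac{\sqrt{6 - 1}}{-4 + 6}\right)\right) \left(-237\right) = \left(-148 - \left(5 - \frac{\sqrt{5}}{2}\right)\right) \left(-237\right) = \left(-153 + \frac{\sqrt{5}}{2}\right) \left(-237\right) = 36261 - \frac{237 \sqrt{5}}{2}$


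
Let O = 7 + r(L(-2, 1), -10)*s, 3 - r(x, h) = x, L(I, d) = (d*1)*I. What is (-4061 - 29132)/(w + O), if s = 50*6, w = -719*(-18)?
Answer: -33193/14449 ≈ -2.2973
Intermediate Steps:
L(I, d) = I*d (L(I, d) = d*I = I*d)
r(x, h) = 3 - x
w = 12942
s = 300
O = 1507 (O = 7 + (3 - (-2))*300 = 7 + (3 - 1*(-2))*300 = 7 + (3 + 2)*300 = 7 + 5*300 = 7 + 1500 = 1507)
(-4061 - 29132)/(w + O) = (-4061 - 29132)/(12942 + 1507) = -33193/14449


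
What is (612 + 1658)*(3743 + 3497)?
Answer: 16434800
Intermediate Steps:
(612 + 1658)*(3743 + 3497) = 2270*7240 = 16434800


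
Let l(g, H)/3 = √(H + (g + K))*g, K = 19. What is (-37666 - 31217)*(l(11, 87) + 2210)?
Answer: -152231430 - 6819417*√13 ≈ -1.7682e+8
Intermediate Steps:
l(g, H) = 3*g*√(19 + H + g) (l(g, H) = 3*(√(H + (g + 19))*g) = 3*(√(H + (19 + g))*g) = 3*(√(19 + H + g)*g) = 3*(g*√(19 + H + g)) = 3*g*√(19 + H + g))
(-37666 - 31217)*(l(11, 87) + 2210) = (-37666 - 31217)*(3*11*√(19 + 87 + 11) + 2210) = -68883*(3*11*√117 + 2210) = -68883*(3*11*(3*√13) + 2210) = -68883*(99*√13 + 2210) = -68883*(2210 + 99*√13) = -152231430 - 6819417*√13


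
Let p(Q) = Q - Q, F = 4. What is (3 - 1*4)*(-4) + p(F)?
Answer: 4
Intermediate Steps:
p(Q) = 0
(3 - 1*4)*(-4) + p(F) = (3 - 1*4)*(-4) + 0 = (3 - 4)*(-4) + 0 = -1*(-4) + 0 = 4 + 0 = 4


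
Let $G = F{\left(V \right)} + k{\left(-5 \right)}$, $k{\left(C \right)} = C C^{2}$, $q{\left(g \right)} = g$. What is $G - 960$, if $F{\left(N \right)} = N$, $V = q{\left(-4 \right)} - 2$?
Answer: $-1091$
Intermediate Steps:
$V = -6$ ($V = -4 - 2 = -6$)
$k{\left(C \right)} = C^{3}$
$G = -131$ ($G = -6 + \left(-5\right)^{3} = -6 - 125 = -131$)
$G - 960 = -131 - 960 = -1091$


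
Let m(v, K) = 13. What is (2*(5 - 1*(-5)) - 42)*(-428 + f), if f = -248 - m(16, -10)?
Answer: 15158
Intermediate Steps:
f = -261 (f = -248 - 1*13 = -248 - 13 = -261)
(2*(5 - 1*(-5)) - 42)*(-428 + f) = (2*(5 - 1*(-5)) - 42)*(-428 - 261) = (2*(5 + 5) - 42)*(-689) = (2*10 - 42)*(-689) = (20 - 42)*(-689) = -22*(-689) = 15158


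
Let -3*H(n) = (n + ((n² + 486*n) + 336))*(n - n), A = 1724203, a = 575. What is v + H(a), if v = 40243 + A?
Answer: 1764446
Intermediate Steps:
v = 1764446 (v = 40243 + 1724203 = 1764446)
H(n) = 0 (H(n) = -(n + ((n² + 486*n) + 336))*(n - n)/3 = -(n + (336 + n² + 486*n))*0/3 = -(336 + n² + 487*n)*0/3 = -⅓*0 = 0)
v + H(a) = 1764446 + 0 = 1764446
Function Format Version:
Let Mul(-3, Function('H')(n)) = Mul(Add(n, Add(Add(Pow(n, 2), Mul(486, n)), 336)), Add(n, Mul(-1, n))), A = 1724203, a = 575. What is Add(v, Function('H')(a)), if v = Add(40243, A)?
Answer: 1764446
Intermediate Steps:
v = 1764446 (v = Add(40243, 1724203) = 1764446)
Function('H')(n) = 0 (Function('H')(n) = Mul(Rational(-1, 3), Mul(Add(n, Add(Add(Pow(n, 2), Mul(486, n)), 336)), Add(n, Mul(-1, n)))) = Mul(Rational(-1, 3), Mul(Add(n, Add(336, Pow(n, 2), Mul(486, n))), 0)) = Mul(Rational(-1, 3), Mul(Add(336, Pow(n, 2), Mul(487, n)), 0)) = Mul(Rational(-1, 3), 0) = 0)
Add(v, Function('H')(a)) = Add(1764446, 0) = 1764446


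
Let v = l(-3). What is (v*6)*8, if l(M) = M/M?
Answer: 48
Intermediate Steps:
l(M) = 1
v = 1
(v*6)*8 = (1*6)*8 = 6*8 = 48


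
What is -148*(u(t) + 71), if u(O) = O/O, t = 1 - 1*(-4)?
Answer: -10656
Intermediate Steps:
t = 5 (t = 1 + 4 = 5)
u(O) = 1
-148*(u(t) + 71) = -148*(1 + 71) = -148*72 = -10656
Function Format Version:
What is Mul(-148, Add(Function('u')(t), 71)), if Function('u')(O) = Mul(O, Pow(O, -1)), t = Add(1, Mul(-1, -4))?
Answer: -10656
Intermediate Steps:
t = 5 (t = Add(1, 4) = 5)
Function('u')(O) = 1
Mul(-148, Add(Function('u')(t), 71)) = Mul(-148, Add(1, 71)) = Mul(-148, 72) = -10656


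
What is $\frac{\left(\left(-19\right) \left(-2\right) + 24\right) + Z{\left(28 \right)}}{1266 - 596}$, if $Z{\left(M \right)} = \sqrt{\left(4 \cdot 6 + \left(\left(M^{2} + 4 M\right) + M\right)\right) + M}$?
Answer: $\frac{31}{335} + \frac{2 \sqrt{61}}{335} \approx 0.13917$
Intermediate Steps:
$Z{\left(M \right)} = \sqrt{24 + M^{2} + 6 M}$ ($Z{\left(M \right)} = \sqrt{\left(24 + \left(M^{2} + 5 M\right)\right) + M} = \sqrt{\left(24 + M^{2} + 5 M\right) + M} = \sqrt{24 + M^{2} + 6 M}$)
$\frac{\left(\left(-19\right) \left(-2\right) + 24\right) + Z{\left(28 \right)}}{1266 - 596} = \frac{\left(\left(-19\right) \left(-2\right) + 24\right) + \sqrt{24 + 28^{2} + 6 \cdot 28}}{1266 - 596} = \frac{\left(38 + 24\right) + \sqrt{24 + 784 + 168}}{1266 + \left(-1294 + 698\right)} = \frac{62 + \sqrt{976}}{1266 - 596} = \frac{62 + 4 \sqrt{61}}{670} = \left(62 + 4 \sqrt{61}\right) \frac{1}{670} = \frac{31}{335} + \frac{2 \sqrt{61}}{335}$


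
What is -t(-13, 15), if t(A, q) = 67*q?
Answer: -1005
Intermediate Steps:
-t(-13, 15) = -67*15 = -1*1005 = -1005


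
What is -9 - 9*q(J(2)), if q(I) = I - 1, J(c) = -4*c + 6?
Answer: 18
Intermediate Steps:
J(c) = 6 - 4*c
q(I) = -1 + I
-9 - 9*q(J(2)) = -9 - 9*(-1 + (6 - 4*2)) = -9 - 9*(-1 + (6 - 8)) = -9 - 9*(-1 - 2) = -9 - 9*(-3) = -9 + 27 = 18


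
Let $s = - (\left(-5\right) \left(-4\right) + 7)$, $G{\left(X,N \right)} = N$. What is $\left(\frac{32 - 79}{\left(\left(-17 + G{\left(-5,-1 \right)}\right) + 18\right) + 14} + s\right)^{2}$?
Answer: $\frac{180625}{196} \approx 921.56$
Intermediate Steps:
$s = -27$ ($s = - (20 + 7) = \left(-1\right) 27 = -27$)
$\left(\frac{32 - 79}{\left(\left(-17 + G{\left(-5,-1 \right)}\right) + 18\right) + 14} + s\right)^{2} = \left(\frac{32 - 79}{\left(\left(-17 - 1\right) + 18\right) + 14} - 27\right)^{2} = \left(- \frac{47}{\left(-18 + 18\right) + 14} - 27\right)^{2} = \left(- \frac{47}{0 + 14} - 27\right)^{2} = \left(- \frac{47}{14} - 27\right)^{2} = \left(- \frac{425}{14}\right)^{2} = \frac{180625}{196}$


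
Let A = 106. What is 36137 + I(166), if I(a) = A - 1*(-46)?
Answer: 36289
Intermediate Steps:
I(a) = 152 (I(a) = 106 - 1*(-46) = 106 + 46 = 152)
36137 + I(166) = 36137 + 152 = 36289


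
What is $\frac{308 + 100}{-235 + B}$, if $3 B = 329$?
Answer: $- \frac{153}{47} \approx -3.2553$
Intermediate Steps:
$B = \frac{329}{3}$ ($B = \frac{1}{3} \cdot 329 = \frac{329}{3} \approx 109.67$)
$\frac{308 + 100}{-235 + B} = \frac{308 + 100}{-235 + \frac{329}{3}} = \frac{408}{- \frac{376}{3}} = 408 \left(- \frac{3}{376}\right) = - \frac{153}{47}$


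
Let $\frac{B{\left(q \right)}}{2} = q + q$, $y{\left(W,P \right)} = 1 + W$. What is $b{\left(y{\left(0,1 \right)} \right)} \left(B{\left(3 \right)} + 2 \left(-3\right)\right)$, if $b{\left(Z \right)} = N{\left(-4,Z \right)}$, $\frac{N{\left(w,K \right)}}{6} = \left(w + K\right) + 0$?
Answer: $-108$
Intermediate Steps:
$N{\left(w,K \right)} = 6 K + 6 w$ ($N{\left(w,K \right)} = 6 \left(\left(w + K\right) + 0\right) = 6 \left(\left(K + w\right) + 0\right) = 6 \left(K + w\right) = 6 K + 6 w$)
$b{\left(Z \right)} = -24 + 6 Z$ ($b{\left(Z \right)} = 6 Z + 6 \left(-4\right) = 6 Z - 24 = -24 + 6 Z$)
$B{\left(q \right)} = 4 q$ ($B{\left(q \right)} = 2 \left(q + q\right) = 2 \cdot 2 q = 4 q$)
$b{\left(y{\left(0,1 \right)} \right)} \left(B{\left(3 \right)} + 2 \left(-3\right)\right) = \left(-24 + 6 \left(1 + 0\right)\right) \left(4 \cdot 3 + 2 \left(-3\right)\right) = \left(-24 + 6 \cdot 1\right) \left(12 - 6\right) = \left(-24 + 6\right) 6 = \left(-18\right) 6 = -108$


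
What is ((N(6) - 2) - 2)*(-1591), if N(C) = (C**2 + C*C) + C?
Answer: -117734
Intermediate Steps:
N(C) = C + 2*C**2 (N(C) = (C**2 + C**2) + C = 2*C**2 + C = C + 2*C**2)
((N(6) - 2) - 2)*(-1591) = ((6*(1 + 2*6) - 2) - 2)*(-1591) = ((6*(1 + 12) - 2) - 2)*(-1591) = ((6*13 - 2) - 2)*(-1591) = ((78 - 2) - 2)*(-1591) = (76 - 2)*(-1591) = 74*(-1591) = -117734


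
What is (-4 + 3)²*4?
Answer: 4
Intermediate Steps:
(-4 + 3)²*4 = (-1)²*4 = 1*4 = 4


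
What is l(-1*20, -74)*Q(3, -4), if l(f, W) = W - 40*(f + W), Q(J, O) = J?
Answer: 11058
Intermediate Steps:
l(f, W) = -40*f - 39*W (l(f, W) = W - 40*(W + f) = W + (-40*W - 40*f) = -40*f - 39*W)
l(-1*20, -74)*Q(3, -4) = (-(-40)*20 - 39*(-74))*3 = (-40*(-20) + 2886)*3 = (800 + 2886)*3 = 3686*3 = 11058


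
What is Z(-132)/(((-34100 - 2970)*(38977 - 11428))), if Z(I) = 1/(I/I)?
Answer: -1/1021241430 ≈ -9.7920e-10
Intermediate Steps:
Z(I) = 1 (Z(I) = 1/1 = 1)
Z(-132)/(((-34100 - 2970)*(38977 - 11428))) = 1/((-34100 - 2970)*(38977 - 11428)) = 1/(-37070*27549) = 1/(-1021241430) = 1*(-1/1021241430) = -1/1021241430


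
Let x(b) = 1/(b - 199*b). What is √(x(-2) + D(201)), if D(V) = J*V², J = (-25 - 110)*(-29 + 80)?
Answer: 7*I*√24727935001/66 ≈ 16678.0*I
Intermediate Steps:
x(b) = -1/(198*b) (x(b) = 1/(-198*b) = -1/(198*b))
J = -6885 (J = -135*51 = -6885)
D(V) = -6885*V²
√(x(-2) + D(201)) = √(-1/198/(-2) - 6885*201²) = √(-1/198*(-½) - 6885*40401) = √(1/396 - 278160885) = √(-110151710459/396) = 7*I*√24727935001/66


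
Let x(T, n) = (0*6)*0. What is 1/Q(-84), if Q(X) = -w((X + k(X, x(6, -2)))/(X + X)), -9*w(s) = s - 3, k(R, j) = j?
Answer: -18/5 ≈ -3.6000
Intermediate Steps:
x(T, n) = 0 (x(T, n) = 0*0 = 0)
w(s) = ⅓ - s/9 (w(s) = -(s - 3)/9 = -(-3 + s)/9 = ⅓ - s/9)
Q(X) = -5/18 (Q(X) = -(⅓ - (X + 0)/(9*(X + X))) = -(⅓ - X/(9*(2*X))) = -(⅓ - X*1/(2*X)/9) = -(⅓ - ⅑*½) = -(⅓ - 1/18) = -1*5/18 = -5/18)
1/Q(-84) = 1/(-5/18) = -18/5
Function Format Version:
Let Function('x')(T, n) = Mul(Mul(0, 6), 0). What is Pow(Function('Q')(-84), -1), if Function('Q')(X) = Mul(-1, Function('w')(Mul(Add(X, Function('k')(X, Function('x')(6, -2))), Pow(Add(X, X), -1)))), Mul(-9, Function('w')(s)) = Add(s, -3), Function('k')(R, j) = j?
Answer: Rational(-18, 5) ≈ -3.6000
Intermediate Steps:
Function('x')(T, n) = 0 (Function('x')(T, n) = Mul(0, 0) = 0)
Function('w')(s) = Add(Rational(1, 3), Mul(Rational(-1, 9), s)) (Function('w')(s) = Mul(Rational(-1, 9), Add(s, -3)) = Mul(Rational(-1, 9), Add(-3, s)) = Add(Rational(1, 3), Mul(Rational(-1, 9), s)))
Function('Q')(X) = Rational(-5, 18) (Function('Q')(X) = Mul(-1, Add(Rational(1, 3), Mul(Rational(-1, 9), Mul(Add(X, 0), Pow(Add(X, X), -1))))) = Mul(-1, Add(Rational(1, 3), Mul(Rational(-1, 9), Mul(X, Pow(Mul(2, X), -1))))) = Mul(-1, Add(Rational(1, 3), Mul(Rational(-1, 9), Mul(X, Mul(Rational(1, 2), Pow(X, -1)))))) = Mul(-1, Add(Rational(1, 3), Mul(Rational(-1, 9), Rational(1, 2)))) = Mul(-1, Add(Rational(1, 3), Rational(-1, 18))) = Mul(-1, Rational(5, 18)) = Rational(-5, 18))
Pow(Function('Q')(-84), -1) = Pow(Rational(-5, 18), -1) = Rational(-18, 5)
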